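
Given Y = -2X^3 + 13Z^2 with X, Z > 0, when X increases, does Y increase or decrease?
Y decreases

Taking the partial derivative:
∂Y/∂X = -6X^2

∂Y/∂X = -6X^2 < 0 (assuming positive values)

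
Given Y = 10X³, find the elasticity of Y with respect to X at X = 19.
Elasticity = 3

Elasticity = (dY/dX) · (X/Y)

dY/dX = 30·X²
At X = 19: dY/dX = 10830, Y = 68590

Elasticity = 10830 · (19 / 68590) = 3

Interpretation: for a small percentage change in X, the percentage change in Y is approximately 3.00 times as large.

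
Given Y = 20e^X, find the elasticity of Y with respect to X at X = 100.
Elasticity = 100

Elasticity = (dY/dX) · (X/Y)

dY/dX = 20·e^X
At X = 100: dY/dX = 20·e^100, Y = 20·e^100

Elasticity = (20·e^100) · (100 / (20·e^100)) = 100

Interpretation: for a small percentage change in X, the percentage change in Y is approximately 100.00 times as large.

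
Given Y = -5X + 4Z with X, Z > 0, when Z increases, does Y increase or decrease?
Y increases

Taking the partial derivative:
∂Y/∂Z = 4

∂Y/∂Z = 4 > 0 (assuming positive values)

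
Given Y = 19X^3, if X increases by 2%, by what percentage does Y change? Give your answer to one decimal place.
6.1%

For Y = 19X^3:
If X → X(1 + 0.02)
Then Y → Y · (1 + 0.02)^3
     ≈ Y · 1.0612

Percentage change = ((1 + 0.02)^3 − 1) × 100% ≈ 6.1%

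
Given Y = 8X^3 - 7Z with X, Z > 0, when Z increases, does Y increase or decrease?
Y decreases

Taking the partial derivative:
∂Y/∂Z = -7

∂Y/∂Z = -7 < 0 (assuming positive values)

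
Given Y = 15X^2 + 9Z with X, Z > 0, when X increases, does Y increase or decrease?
Y increases

Taking the partial derivative:
∂Y/∂X = 30X

∂Y/∂X = 30X > 0 (assuming positive values)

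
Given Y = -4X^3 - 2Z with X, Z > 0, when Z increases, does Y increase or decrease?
Y decreases

Taking the partial derivative:
∂Y/∂Z = -2

∂Y/∂Z = -2 < 0 (assuming positive values)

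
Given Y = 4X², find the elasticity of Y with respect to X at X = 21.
Elasticity = 2

Elasticity = (dY/dX) · (X/Y)

dY/dX = 8·X
At X = 21: dY/dX = 168, Y = 1764

Elasticity = 168 · (21 / 1764) = 2

Interpretation: for a small percentage change in X, the percentage change in Y is approximately 2.00 times as large.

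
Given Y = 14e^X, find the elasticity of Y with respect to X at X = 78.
Elasticity = 78

Elasticity = (dY/dX) · (X/Y)

dY/dX = 14·e^X
At X = 78: dY/dX = 14·e^78, Y = 14·e^78

Elasticity = (14·e^78) · (78 / (14·e^78)) = 78

Interpretation: for a small percentage change in X, the percentage change in Y is approximately 78.00 times as large.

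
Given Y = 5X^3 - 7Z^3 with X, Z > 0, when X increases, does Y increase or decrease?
Y increases

Taking the partial derivative:
∂Y/∂X = 15X^2

∂Y/∂X = 15X^2 > 0 (assuming positive values)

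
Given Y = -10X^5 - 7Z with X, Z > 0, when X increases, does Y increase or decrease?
Y decreases

Taking the partial derivative:
∂Y/∂X = -50X^4

∂Y/∂X = -50X^4 < 0 (assuming positive values)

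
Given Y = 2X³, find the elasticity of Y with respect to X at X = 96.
Elasticity = 3

Elasticity = (dY/dX) · (X/Y)

dY/dX = 6·X²
At X = 96: dY/dX = 55296, Y = 1769472

Elasticity = 55296 · (96 / 1769472) = 3

Interpretation: for a small percentage change in X, the percentage change in Y is approximately 3.00 times as large.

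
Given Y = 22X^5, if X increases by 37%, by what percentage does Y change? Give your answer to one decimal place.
382.6%

For Y = 22X^5:
If X → X(1 + 0.37)
Then Y → Y · (1 + 0.37)^5
     ≈ Y · 4.8262

Percentage change = ((1 + 0.37)^5 − 1) × 100% ≈ 382.6%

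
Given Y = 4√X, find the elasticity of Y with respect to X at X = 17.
Elasticity = 1/2

Elasticity = (dY/dX) · (X/Y)

dY/dX = 2/√X
At X = 17: dY/dX = 2·√17/17, Y = 4·√17

Elasticity = (2·√17/17) · (17 / (4·√17)) = 1/2

Interpretation: for a small percentage change in X, the percentage change in Y is approximately 0.50 times as large.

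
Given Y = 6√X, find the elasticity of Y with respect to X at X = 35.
Elasticity = 1/2

Elasticity = (dY/dX) · (X/Y)

dY/dX = 3/√X
At X = 35: dY/dX = 3·√35/35, Y = 6·√35

Elasticity = (3·√35/35) · (35 / (6·√35)) = 1/2

Interpretation: for a small percentage change in X, the percentage change in Y is approximately 0.50 times as large.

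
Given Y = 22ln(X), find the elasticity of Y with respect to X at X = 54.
Elasticity = 1/ln(54) ≈ 0.2507

Elasticity = (dY/dX) · (X/Y)

dY/dX = 22/X
At X = 54: dY/dX = 11/27, Y = 22·ln(54)

Elasticity = (11/27) · (54 / (22·ln(54))) = 1/ln(54) ≈ 0.2507

Interpretation: for a small percentage change in X, the percentage change in Y is approximately 0.25 times as large.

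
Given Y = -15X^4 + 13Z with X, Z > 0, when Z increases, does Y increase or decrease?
Y increases

Taking the partial derivative:
∂Y/∂Z = 13

∂Y/∂Z = 13 > 0 (assuming positive values)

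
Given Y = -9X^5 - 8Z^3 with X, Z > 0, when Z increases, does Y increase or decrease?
Y decreases

Taking the partial derivative:
∂Y/∂Z = -24Z^2

∂Y/∂Z = -24Z^2 < 0 (assuming positive values)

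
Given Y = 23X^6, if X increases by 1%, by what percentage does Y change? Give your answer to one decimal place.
6.2%

For Y = 23X^6:
If X → X(1 + 0.01)
Then Y → Y · (1 + 0.01)^6
     ≈ Y · 1.0615

Percentage change = ((1 + 0.01)^6 − 1) × 100% ≈ 6.2%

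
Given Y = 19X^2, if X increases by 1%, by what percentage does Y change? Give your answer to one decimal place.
2.0%

For Y = 19X^2:
If X → X(1 + 0.01)
Then Y → Y · (1 + 0.01)^2
     = Y · 1.0201

Percentage change = ((1 + 0.01)^2 − 1) × 100% ≈ 2.0%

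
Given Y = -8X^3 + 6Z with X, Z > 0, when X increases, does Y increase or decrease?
Y decreases

Taking the partial derivative:
∂Y/∂X = -24X^2

∂Y/∂X = -24X^2 < 0 (assuming positive values)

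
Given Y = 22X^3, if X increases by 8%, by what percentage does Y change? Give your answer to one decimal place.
26.0%

For Y = 22X^3:
If X → X(1 + 0.08)
Then Y → Y · (1 + 0.08)^3
     ≈ Y · 1.2597

Percentage change = ((1 + 0.08)^3 − 1) × 100% ≈ 26.0%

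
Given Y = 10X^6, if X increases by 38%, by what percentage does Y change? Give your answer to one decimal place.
590.7%

For Y = 10X^6:
If X → X(1 + 0.38)
Then Y → Y · (1 + 0.38)^6
     ≈ Y · 6.9068

Percentage change = ((1 + 0.38)^6 − 1) × 100% ≈ 590.7%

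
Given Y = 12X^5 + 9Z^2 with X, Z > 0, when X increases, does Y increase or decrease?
Y increases

Taking the partial derivative:
∂Y/∂X = 60X^4

∂Y/∂X = 60X^4 > 0 (assuming positive values)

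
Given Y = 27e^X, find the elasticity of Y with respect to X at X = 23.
Elasticity = 23

Elasticity = (dY/dX) · (X/Y)

dY/dX = 27·e^X
At X = 23: dY/dX = 27·e^23, Y = 27·e^23

Elasticity = (27·e^23) · (23 / (27·e^23)) = 23

Interpretation: for a small percentage change in X, the percentage change in Y is approximately 23.00 times as large.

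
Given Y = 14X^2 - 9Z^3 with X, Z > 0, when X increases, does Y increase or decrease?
Y increases

Taking the partial derivative:
∂Y/∂X = 28X

∂Y/∂X = 28X > 0 (assuming positive values)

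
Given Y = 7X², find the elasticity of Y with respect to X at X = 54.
Elasticity = 2

Elasticity = (dY/dX) · (X/Y)

dY/dX = 14·X
At X = 54: dY/dX = 756, Y = 20412

Elasticity = 756 · (54 / 20412) = 2

Interpretation: for a small percentage change in X, the percentage change in Y is approximately 2.00 times as large.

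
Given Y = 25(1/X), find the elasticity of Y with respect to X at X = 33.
Elasticity = -1

Elasticity = (dY/dX) · (X/Y)

dY/dX = -25/X²
At X = 33: dY/dX = -25/1089, Y = 25/33

Elasticity = (-25/1089) · (33 / (25/33)) = -1

Interpretation: for a small percentage change in X, the percentage change in Y is approximately -1.00 times as large.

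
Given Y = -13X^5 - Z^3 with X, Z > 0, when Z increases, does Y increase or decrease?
Y decreases

Taking the partial derivative:
∂Y/∂Z = -3Z^2

∂Y/∂Z = -3Z^2 < 0 (assuming positive values)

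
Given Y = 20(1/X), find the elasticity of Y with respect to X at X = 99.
Elasticity = -1

Elasticity = (dY/dX) · (X/Y)

dY/dX = -20/X²
At X = 99: dY/dX = -20/9801, Y = 20/99

Elasticity = (-20/9801) · (99 / (20/99)) = -1

Interpretation: for a small percentage change in X, the percentage change in Y is approximately -1.00 times as large.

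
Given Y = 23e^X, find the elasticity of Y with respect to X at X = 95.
Elasticity = 95

Elasticity = (dY/dX) · (X/Y)

dY/dX = 23·e^X
At X = 95: dY/dX = 23·e^95, Y = 23·e^95

Elasticity = (23·e^95) · (95 / (23·e^95)) = 95

Interpretation: for a small percentage change in X, the percentage change in Y is approximately 95.00 times as large.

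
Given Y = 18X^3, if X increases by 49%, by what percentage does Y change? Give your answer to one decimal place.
230.8%

For Y = 18X^3:
If X → X(1 + 0.49)
Then Y → Y · (1 + 0.49)^3
     ≈ Y · 3.3079

Percentage change = ((1 + 0.49)^3 − 1) × 100% ≈ 230.8%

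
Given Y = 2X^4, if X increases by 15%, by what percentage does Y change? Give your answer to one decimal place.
74.9%

For Y = 2X^4:
If X → X(1 + 0.15)
Then Y → Y · (1 + 0.15)^4
     ≈ Y · 1.7490

Percentage change = ((1 + 0.15)^4 − 1) × 100% ≈ 74.9%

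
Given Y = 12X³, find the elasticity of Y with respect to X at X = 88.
Elasticity = 3

Elasticity = (dY/dX) · (X/Y)

dY/dX = 36·X²
At X = 88: dY/dX = 278784, Y = 8177664

Elasticity = 278784 · (88 / 8177664) = 3

Interpretation: for a small percentage change in X, the percentage change in Y is approximately 3.00 times as large.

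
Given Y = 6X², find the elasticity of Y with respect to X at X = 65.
Elasticity = 2

Elasticity = (dY/dX) · (X/Y)

dY/dX = 12·X
At X = 65: dY/dX = 780, Y = 25350

Elasticity = 780 · (65 / 25350) = 2

Interpretation: for a small percentage change in X, the percentage change in Y is approximately 2.00 times as large.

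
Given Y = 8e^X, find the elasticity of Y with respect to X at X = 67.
Elasticity = 67

Elasticity = (dY/dX) · (X/Y)

dY/dX = 8·e^X
At X = 67: dY/dX = 8·e^67, Y = 8·e^67

Elasticity = (8·e^67) · (67 / (8·e^67)) = 67

Interpretation: for a small percentage change in X, the percentage change in Y is approximately 67.00 times as large.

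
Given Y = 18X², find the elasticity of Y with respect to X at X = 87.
Elasticity = 2

Elasticity = (dY/dX) · (X/Y)

dY/dX = 36·X
At X = 87: dY/dX = 3132, Y = 136242

Elasticity = 3132 · (87 / 136242) = 2

Interpretation: for a small percentage change in X, the percentage change in Y is approximately 2.00 times as large.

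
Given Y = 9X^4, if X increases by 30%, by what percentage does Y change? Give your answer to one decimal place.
185.6%

For Y = 9X^4:
If X → X(1 + 0.3)
Then Y → Y · (1 + 0.3)^4
     = Y · 2.8561

Percentage change = ((1 + 0.3)^4 − 1) × 100% ≈ 185.6%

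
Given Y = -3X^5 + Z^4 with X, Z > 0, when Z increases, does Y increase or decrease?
Y increases

Taking the partial derivative:
∂Y/∂Z = 4Z^3

∂Y/∂Z = 4Z^3 > 0 (assuming positive values)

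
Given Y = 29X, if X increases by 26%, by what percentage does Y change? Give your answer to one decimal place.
26.0%

For Y = 29X:
If X → X(1 + 0.26)
Then Y → Y · (1 + 0.26)^1
     = Y · 1.2600

Percentage change = ((1 + 0.26)^1 − 1) × 100% = 26.0%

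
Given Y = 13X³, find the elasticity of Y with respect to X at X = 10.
Elasticity = 3

Elasticity = (dY/dX) · (X/Y)

dY/dX = 39·X²
At X = 10: dY/dX = 3900, Y = 13000

Elasticity = 3900 · (10 / 13000) = 3

Interpretation: for a small percentage change in X, the percentage change in Y is approximately 3.00 times as large.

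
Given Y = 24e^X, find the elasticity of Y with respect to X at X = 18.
Elasticity = 18

Elasticity = (dY/dX) · (X/Y)

dY/dX = 24·e^X
At X = 18: dY/dX = 24·e^18, Y = 24·e^18

Elasticity = (24·e^18) · (18 / (24·e^18)) = 18

Interpretation: for a small percentage change in X, the percentage change in Y is approximately 18.00 times as large.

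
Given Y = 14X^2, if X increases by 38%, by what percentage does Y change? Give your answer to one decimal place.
90.4%

For Y = 14X^2:
If X → X(1 + 0.38)
Then Y → Y · (1 + 0.38)^2
     = Y · 1.9044

Percentage change = ((1 + 0.38)^2 − 1) × 100% ≈ 90.4%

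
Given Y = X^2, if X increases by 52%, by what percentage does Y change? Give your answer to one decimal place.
131.0%

For Y = X^2:
If X → X(1 + 0.52)
Then Y → Y · (1 + 0.52)^2
     = Y · 2.3104

Percentage change = ((1 + 0.52)^2 − 1) × 100% ≈ 131.0%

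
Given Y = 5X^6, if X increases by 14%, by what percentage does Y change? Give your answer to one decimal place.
119.5%

For Y = 5X^6:
If X → X(1 + 0.14)
Then Y → Y · (1 + 0.14)^6
     ≈ Y · 2.1950

Percentage change = ((1 + 0.14)^6 − 1) × 100% ≈ 119.5%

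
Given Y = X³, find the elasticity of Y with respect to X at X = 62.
Elasticity = 3

Elasticity = (dY/dX) · (X/Y)

dY/dX = 3·X²
At X = 62: dY/dX = 11532, Y = 238328

Elasticity = 11532 · (62 / 238328) = 3

Interpretation: for a small percentage change in X, the percentage change in Y is approximately 3.00 times as large.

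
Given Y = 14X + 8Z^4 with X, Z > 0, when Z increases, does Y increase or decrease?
Y increases

Taking the partial derivative:
∂Y/∂Z = 32Z^3

∂Y/∂Z = 32Z^3 > 0 (assuming positive values)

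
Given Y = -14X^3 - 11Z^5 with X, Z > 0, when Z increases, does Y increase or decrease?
Y decreases

Taking the partial derivative:
∂Y/∂Z = -55Z^4

∂Y/∂Z = -55Z^4 < 0 (assuming positive values)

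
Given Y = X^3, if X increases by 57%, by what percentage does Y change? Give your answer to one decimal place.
287.0%

For Y = X^3:
If X → X(1 + 0.57)
Then Y → Y · (1 + 0.57)^3
     ≈ Y · 3.8699

Percentage change = ((1 + 0.57)^3 − 1) × 100% ≈ 287.0%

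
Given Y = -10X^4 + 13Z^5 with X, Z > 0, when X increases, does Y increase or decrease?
Y decreases

Taking the partial derivative:
∂Y/∂X = -40X^3

∂Y/∂X = -40X^3 < 0 (assuming positive values)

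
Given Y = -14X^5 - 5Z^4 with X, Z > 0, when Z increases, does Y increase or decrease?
Y decreases

Taking the partial derivative:
∂Y/∂Z = -20Z^3

∂Y/∂Z = -20Z^3 < 0 (assuming positive values)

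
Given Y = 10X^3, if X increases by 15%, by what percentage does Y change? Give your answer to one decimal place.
52.1%

For Y = 10X^3:
If X → X(1 + 0.15)
Then Y → Y · (1 + 0.15)^3
     ≈ Y · 1.5209

Percentage change = ((1 + 0.15)^3 − 1) × 100% ≈ 52.1%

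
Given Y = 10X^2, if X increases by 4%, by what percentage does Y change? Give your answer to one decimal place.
8.2%

For Y = 10X^2:
If X → X(1 + 0.04)
Then Y → Y · (1 + 0.04)^2
     = Y · 1.0816

Percentage change = ((1 + 0.04)^2 − 1) × 100% ≈ 8.2%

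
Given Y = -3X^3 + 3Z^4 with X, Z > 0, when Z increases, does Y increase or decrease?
Y increases

Taking the partial derivative:
∂Y/∂Z = 12Z^3

∂Y/∂Z = 12Z^3 > 0 (assuming positive values)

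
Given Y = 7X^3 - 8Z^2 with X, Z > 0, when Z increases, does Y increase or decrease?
Y decreases

Taking the partial derivative:
∂Y/∂Z = -16Z

∂Y/∂Z = -16Z < 0 (assuming positive values)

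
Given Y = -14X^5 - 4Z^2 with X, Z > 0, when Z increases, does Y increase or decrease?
Y decreases

Taking the partial derivative:
∂Y/∂Z = -8Z

∂Y/∂Z = -8Z < 0 (assuming positive values)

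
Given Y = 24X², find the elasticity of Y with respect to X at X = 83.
Elasticity = 2

Elasticity = (dY/dX) · (X/Y)

dY/dX = 48·X
At X = 83: dY/dX = 3984, Y = 165336

Elasticity = 3984 · (83 / 165336) = 2

Interpretation: for a small percentage change in X, the percentage change in Y is approximately 2.00 times as large.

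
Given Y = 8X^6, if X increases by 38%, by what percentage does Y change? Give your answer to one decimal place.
590.7%

For Y = 8X^6:
If X → X(1 + 0.38)
Then Y → Y · (1 + 0.38)^6
     ≈ Y · 6.9068

Percentage change = ((1 + 0.38)^6 − 1) × 100% ≈ 590.7%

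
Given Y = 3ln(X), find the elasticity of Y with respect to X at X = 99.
Elasticity = 1/ln(99) ≈ 0.2176

Elasticity = (dY/dX) · (X/Y)

dY/dX = 3/X
At X = 99: dY/dX = 1/33, Y = 3·ln(99)

Elasticity = (1/33) · (99 / (3·ln(99))) = 1/ln(99) ≈ 0.2176

Interpretation: for a small percentage change in X, the percentage change in Y is approximately 0.22 times as large.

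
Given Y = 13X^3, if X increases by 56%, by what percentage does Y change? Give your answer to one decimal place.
279.6%

For Y = 13X^3:
If X → X(1 + 0.56)
Then Y → Y · (1 + 0.56)^3
     ≈ Y · 3.7964

Percentage change = ((1 + 0.56)^3 − 1) × 100% ≈ 279.6%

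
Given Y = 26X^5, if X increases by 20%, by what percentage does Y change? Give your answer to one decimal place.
148.8%

For Y = 26X^5:
If X → X(1 + 0.2)
Then Y → Y · (1 + 0.2)^5
     ≈ Y · 2.4883

Percentage change = ((1 + 0.2)^5 − 1) × 100% ≈ 148.8%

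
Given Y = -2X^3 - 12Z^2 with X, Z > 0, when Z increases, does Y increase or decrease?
Y decreases

Taking the partial derivative:
∂Y/∂Z = -24Z

∂Y/∂Z = -24Z < 0 (assuming positive values)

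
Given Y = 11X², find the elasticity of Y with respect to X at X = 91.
Elasticity = 2

Elasticity = (dY/dX) · (X/Y)

dY/dX = 22·X
At X = 91: dY/dX = 2002, Y = 91091

Elasticity = 2002 · (91 / 91091) = 2

Interpretation: for a small percentage change in X, the percentage change in Y is approximately 2.00 times as large.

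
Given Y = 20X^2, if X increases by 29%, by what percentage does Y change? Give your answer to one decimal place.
66.4%

For Y = 20X^2:
If X → X(1 + 0.29)
Then Y → Y · (1 + 0.29)^2
     = Y · 1.6641

Percentage change = ((1 + 0.29)^2 − 1) × 100% ≈ 66.4%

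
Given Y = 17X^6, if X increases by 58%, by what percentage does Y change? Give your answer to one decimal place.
1455.8%

For Y = 17X^6:
If X → X(1 + 0.58)
Then Y → Y · (1 + 0.58)^6
     ≈ Y · 15.5576

Percentage change = ((1 + 0.58)^6 − 1) × 100% ≈ 1455.8%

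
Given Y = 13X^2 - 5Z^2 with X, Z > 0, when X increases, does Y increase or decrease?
Y increases

Taking the partial derivative:
∂Y/∂X = 26X

∂Y/∂X = 26X > 0 (assuming positive values)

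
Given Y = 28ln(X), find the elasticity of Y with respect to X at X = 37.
Elasticity = 1/ln(37) ≈ 0.2769

Elasticity = (dY/dX) · (X/Y)

dY/dX = 28/X
At X = 37: dY/dX = 28/37, Y = 28·ln(37)

Elasticity = (28/37) · (37 / (28·ln(37))) = 1/ln(37) ≈ 0.2769

Interpretation: for a small percentage change in X, the percentage change in Y is approximately 0.28 times as large.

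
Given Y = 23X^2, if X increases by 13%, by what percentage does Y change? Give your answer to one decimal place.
27.7%

For Y = 23X^2:
If X → X(1 + 0.13)
Then Y → Y · (1 + 0.13)^2
     = Y · 1.2769

Percentage change = ((1 + 0.13)^2 − 1) × 100% ≈ 27.7%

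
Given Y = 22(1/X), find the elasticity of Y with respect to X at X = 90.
Elasticity = -1

Elasticity = (dY/dX) · (X/Y)

dY/dX = -22/X²
At X = 90: dY/dX = -11/4050, Y = 11/45

Elasticity = (-11/4050) · (90 / (11/45)) = -1

Interpretation: for a small percentage change in X, the percentage change in Y is approximately -1.00 times as large.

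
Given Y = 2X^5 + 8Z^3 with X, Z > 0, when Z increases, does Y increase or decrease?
Y increases

Taking the partial derivative:
∂Y/∂Z = 24Z^2

∂Y/∂Z = 24Z^2 > 0 (assuming positive values)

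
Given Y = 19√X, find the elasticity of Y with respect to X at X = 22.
Elasticity = 1/2

Elasticity = (dY/dX) · (X/Y)

dY/dX = 19/(2·√X)
At X = 22: dY/dX = 19·√22/44, Y = 19·√22

Elasticity = (19·√22/44) · (22 / (19·√22)) = 1/2

Interpretation: for a small percentage change in X, the percentage change in Y is approximately 0.50 times as large.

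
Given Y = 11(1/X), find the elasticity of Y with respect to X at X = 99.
Elasticity = -1

Elasticity = (dY/dX) · (X/Y)

dY/dX = -11/X²
At X = 99: dY/dX = -1/891, Y = 1/9

Elasticity = (-1/891) · (99 / (1/9)) = -1

Interpretation: for a small percentage change in X, the percentage change in Y is approximately -1.00 times as large.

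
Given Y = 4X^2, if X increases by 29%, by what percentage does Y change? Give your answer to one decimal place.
66.4%

For Y = 4X^2:
If X → X(1 + 0.29)
Then Y → Y · (1 + 0.29)^2
     = Y · 1.6641

Percentage change = ((1 + 0.29)^2 − 1) × 100% ≈ 66.4%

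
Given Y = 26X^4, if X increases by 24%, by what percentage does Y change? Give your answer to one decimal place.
136.4%

For Y = 26X^4:
If X → X(1 + 0.24)
Then Y → Y · (1 + 0.24)^4
     ≈ Y · 2.3642

Percentage change = ((1 + 0.24)^4 − 1) × 100% ≈ 136.4%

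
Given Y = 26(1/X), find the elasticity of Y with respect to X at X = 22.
Elasticity = -1

Elasticity = (dY/dX) · (X/Y)

dY/dX = -26/X²
At X = 22: dY/dX = -13/242, Y = 13/11

Elasticity = (-13/242) · (22 / (13/11)) = -1

Interpretation: for a small percentage change in X, the percentage change in Y is approximately -1.00 times as large.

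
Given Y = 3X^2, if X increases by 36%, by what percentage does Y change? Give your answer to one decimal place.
85.0%

For Y = 3X^2:
If X → X(1 + 0.36)
Then Y → Y · (1 + 0.36)^2
     = Y · 1.8496

Percentage change = ((1 + 0.36)^2 − 1) × 100% ≈ 85.0%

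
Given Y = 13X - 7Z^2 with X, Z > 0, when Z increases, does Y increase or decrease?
Y decreases

Taking the partial derivative:
∂Y/∂Z = -14Z

∂Y/∂Z = -14Z < 0 (assuming positive values)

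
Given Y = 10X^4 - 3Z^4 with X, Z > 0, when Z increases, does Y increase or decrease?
Y decreases

Taking the partial derivative:
∂Y/∂Z = -12Z^3

∂Y/∂Z = -12Z^3 < 0 (assuming positive values)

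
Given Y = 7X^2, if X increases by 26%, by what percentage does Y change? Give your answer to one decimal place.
58.8%

For Y = 7X^2:
If X → X(1 + 0.26)
Then Y → Y · (1 + 0.26)^2
     = Y · 1.5876

Percentage change = ((1 + 0.26)^2 − 1) × 100% ≈ 58.8%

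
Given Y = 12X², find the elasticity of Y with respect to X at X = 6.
Elasticity = 2

Elasticity = (dY/dX) · (X/Y)

dY/dX = 24·X
At X = 6: dY/dX = 144, Y = 432

Elasticity = 144 · (6 / 432) = 2

Interpretation: for a small percentage change in X, the percentage change in Y is approximately 2.00 times as large.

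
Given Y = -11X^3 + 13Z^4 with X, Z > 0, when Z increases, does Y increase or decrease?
Y increases

Taking the partial derivative:
∂Y/∂Z = 52Z^3

∂Y/∂Z = 52Z^3 > 0 (assuming positive values)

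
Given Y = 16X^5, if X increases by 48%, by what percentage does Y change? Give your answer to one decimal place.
610.1%

For Y = 16X^5:
If X → X(1 + 0.48)
Then Y → Y · (1 + 0.48)^5
     ≈ Y · 7.1008

Percentage change = ((1 + 0.48)^5 − 1) × 100% ≈ 610.1%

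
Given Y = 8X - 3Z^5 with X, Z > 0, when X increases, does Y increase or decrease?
Y increases

Taking the partial derivative:
∂Y/∂X = 8

∂Y/∂X = 8 > 0 (assuming positive values)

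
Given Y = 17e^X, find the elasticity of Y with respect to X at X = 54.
Elasticity = 54

Elasticity = (dY/dX) · (X/Y)

dY/dX = 17·e^X
At X = 54: dY/dX = 17·e^54, Y = 17·e^54

Elasticity = (17·e^54) · (54 / (17·e^54)) = 54

Interpretation: for a small percentage change in X, the percentage change in Y is approximately 54.00 times as large.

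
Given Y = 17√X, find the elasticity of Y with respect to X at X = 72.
Elasticity = 1/2

Elasticity = (dY/dX) · (X/Y)

dY/dX = 17/(2·√X)
At X = 72: dY/dX = 17·√2/24, Y = 102·√2

Elasticity = (17·√2/24) · (72 / (102·√2)) = 1/2

Interpretation: for a small percentage change in X, the percentage change in Y is approximately 0.50 times as large.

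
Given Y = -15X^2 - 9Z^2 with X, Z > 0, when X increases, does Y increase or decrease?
Y decreases

Taking the partial derivative:
∂Y/∂X = -30X

∂Y/∂X = -30X < 0 (assuming positive values)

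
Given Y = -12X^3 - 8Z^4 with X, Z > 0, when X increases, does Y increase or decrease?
Y decreases

Taking the partial derivative:
∂Y/∂X = -36X^2

∂Y/∂X = -36X^2 < 0 (assuming positive values)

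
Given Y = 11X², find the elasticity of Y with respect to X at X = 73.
Elasticity = 2

Elasticity = (dY/dX) · (X/Y)

dY/dX = 22·X
At X = 73: dY/dX = 1606, Y = 58619

Elasticity = 1606 · (73 / 58619) = 2

Interpretation: for a small percentage change in X, the percentage change in Y is approximately 2.00 times as large.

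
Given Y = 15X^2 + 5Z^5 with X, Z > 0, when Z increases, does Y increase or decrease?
Y increases

Taking the partial derivative:
∂Y/∂Z = 25Z^4

∂Y/∂Z = 25Z^4 > 0 (assuming positive values)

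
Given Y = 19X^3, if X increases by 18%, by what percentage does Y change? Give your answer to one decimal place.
64.3%

For Y = 19X^3:
If X → X(1 + 0.18)
Then Y → Y · (1 + 0.18)^3
     ≈ Y · 1.6430

Percentage change = ((1 + 0.18)^3 − 1) × 100% ≈ 64.3%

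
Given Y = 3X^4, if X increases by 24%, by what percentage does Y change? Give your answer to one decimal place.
136.4%

For Y = 3X^4:
If X → X(1 + 0.24)
Then Y → Y · (1 + 0.24)^4
     ≈ Y · 2.3642

Percentage change = ((1 + 0.24)^4 − 1) × 100% ≈ 136.4%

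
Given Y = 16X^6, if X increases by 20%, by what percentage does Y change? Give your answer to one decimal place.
198.6%

For Y = 16X^6:
If X → X(1 + 0.2)
Then Y → Y · (1 + 0.2)^6
     ≈ Y · 2.9860

Percentage change = ((1 + 0.2)^6 − 1) × 100% ≈ 198.6%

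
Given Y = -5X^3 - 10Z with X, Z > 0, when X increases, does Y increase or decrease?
Y decreases

Taking the partial derivative:
∂Y/∂X = -15X^2

∂Y/∂X = -15X^2 < 0 (assuming positive values)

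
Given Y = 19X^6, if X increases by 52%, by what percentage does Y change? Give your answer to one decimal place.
1133.3%

For Y = 19X^6:
If X → X(1 + 0.52)
Then Y → Y · (1 + 0.52)^6
     ≈ Y · 12.3328

Percentage change = ((1 + 0.52)^6 − 1) × 100% ≈ 1133.3%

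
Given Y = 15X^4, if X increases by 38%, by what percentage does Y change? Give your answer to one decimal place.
262.7%

For Y = 15X^4:
If X → X(1 + 0.38)
Then Y → Y · (1 + 0.38)^4
     ≈ Y · 3.6267

Percentage change = ((1 + 0.38)^4 − 1) × 100% ≈ 262.7%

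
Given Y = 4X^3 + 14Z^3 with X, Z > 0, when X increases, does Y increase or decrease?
Y increases

Taking the partial derivative:
∂Y/∂X = 12X^2

∂Y/∂X = 12X^2 > 0 (assuming positive values)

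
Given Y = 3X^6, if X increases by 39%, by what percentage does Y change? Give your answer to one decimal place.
621.3%

For Y = 3X^6:
If X → X(1 + 0.39)
Then Y → Y · (1 + 0.39)^6
     ≈ Y · 7.2125

Percentage change = ((1 + 0.39)^6 − 1) × 100% ≈ 621.3%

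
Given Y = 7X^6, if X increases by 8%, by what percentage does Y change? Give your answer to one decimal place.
58.7%

For Y = 7X^6:
If X → X(1 + 0.08)
Then Y → Y · (1 + 0.08)^6
     ≈ Y · 1.5869

Percentage change = ((1 + 0.08)^6 − 1) × 100% ≈ 58.7%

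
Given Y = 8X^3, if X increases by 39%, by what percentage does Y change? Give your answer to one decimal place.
168.6%

For Y = 8X^3:
If X → X(1 + 0.39)
Then Y → Y · (1 + 0.39)^3
     ≈ Y · 2.6856

Percentage change = ((1 + 0.39)^3 − 1) × 100% ≈ 168.6%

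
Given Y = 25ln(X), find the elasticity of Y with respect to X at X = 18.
Elasticity = 1/ln(18) ≈ 0.3460

Elasticity = (dY/dX) · (X/Y)

dY/dX = 25/X
At X = 18: dY/dX = 25/18, Y = 25·ln(18)

Elasticity = (25/18) · (18 / (25·ln(18))) = 1/ln(18) ≈ 0.3460

Interpretation: for a small percentage change in X, the percentage change in Y is approximately 0.35 times as large.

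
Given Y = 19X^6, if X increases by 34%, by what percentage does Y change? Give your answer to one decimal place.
478.9%

For Y = 19X^6:
If X → X(1 + 0.34)
Then Y → Y · (1 + 0.34)^6
     ≈ Y · 5.7893

Percentage change = ((1 + 0.34)^6 − 1) × 100% ≈ 478.9%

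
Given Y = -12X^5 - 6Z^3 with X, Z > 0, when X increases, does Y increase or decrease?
Y decreases

Taking the partial derivative:
∂Y/∂X = -60X^4

∂Y/∂X = -60X^4 < 0 (assuming positive values)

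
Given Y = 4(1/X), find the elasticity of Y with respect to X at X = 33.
Elasticity = -1

Elasticity = (dY/dX) · (X/Y)

dY/dX = -4/X²
At X = 33: dY/dX = -4/1089, Y = 4/33

Elasticity = (-4/1089) · (33 / (4/33)) = -1

Interpretation: for a small percentage change in X, the percentage change in Y is approximately -1.00 times as large.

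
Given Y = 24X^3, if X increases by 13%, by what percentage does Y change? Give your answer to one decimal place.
44.3%

For Y = 24X^3:
If X → X(1 + 0.13)
Then Y → Y · (1 + 0.13)^3
     ≈ Y · 1.4429

Percentage change = ((1 + 0.13)^3 − 1) × 100% ≈ 44.3%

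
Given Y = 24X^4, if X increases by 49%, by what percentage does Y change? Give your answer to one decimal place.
392.9%

For Y = 24X^4:
If X → X(1 + 0.49)
Then Y → Y · (1 + 0.49)^4
     ≈ Y · 4.9288

Percentage change = ((1 + 0.49)^4 − 1) × 100% ≈ 392.9%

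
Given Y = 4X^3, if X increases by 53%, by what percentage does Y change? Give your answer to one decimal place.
258.2%

For Y = 4X^3:
If X → X(1 + 0.53)
Then Y → Y · (1 + 0.53)^3
     ≈ Y · 3.5816

Percentage change = ((1 + 0.53)^3 − 1) × 100% ≈ 258.2%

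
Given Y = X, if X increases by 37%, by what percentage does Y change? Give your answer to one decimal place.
37.0%

For Y = X:
If X → X(1 + 0.37)
Then Y → Y · (1 + 0.37)^1
     = Y · 1.3700

Percentage change = ((1 + 0.37)^1 − 1) × 100% = 37.0%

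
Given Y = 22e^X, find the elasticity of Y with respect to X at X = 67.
Elasticity = 67

Elasticity = (dY/dX) · (X/Y)

dY/dX = 22·e^X
At X = 67: dY/dX = 22·e^67, Y = 22·e^67

Elasticity = (22·e^67) · (67 / (22·e^67)) = 67

Interpretation: for a small percentage change in X, the percentage change in Y is approximately 67.00 times as large.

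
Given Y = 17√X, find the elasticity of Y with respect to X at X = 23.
Elasticity = 1/2

Elasticity = (dY/dX) · (X/Y)

dY/dX = 17/(2·√X)
At X = 23: dY/dX = 17·√23/46, Y = 17·√23

Elasticity = (17·√23/46) · (23 / (17·√23)) = 1/2

Interpretation: for a small percentage change in X, the percentage change in Y is approximately 0.50 times as large.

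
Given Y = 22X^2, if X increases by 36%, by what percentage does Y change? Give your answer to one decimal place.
85.0%

For Y = 22X^2:
If X → X(1 + 0.36)
Then Y → Y · (1 + 0.36)^2
     = Y · 1.8496

Percentage change = ((1 + 0.36)^2 − 1) × 100% ≈ 85.0%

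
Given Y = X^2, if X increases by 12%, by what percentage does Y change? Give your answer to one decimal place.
25.4%

For Y = X^2:
If X → X(1 + 0.12)
Then Y → Y · (1 + 0.12)^2
     = Y · 1.2544

Percentage change = ((1 + 0.12)^2 − 1) × 100% ≈ 25.4%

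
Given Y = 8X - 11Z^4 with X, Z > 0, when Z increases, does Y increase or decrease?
Y decreases

Taking the partial derivative:
∂Y/∂Z = -44Z^3

∂Y/∂Z = -44Z^3 < 0 (assuming positive values)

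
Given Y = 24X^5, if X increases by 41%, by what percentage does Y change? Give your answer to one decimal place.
457.3%

For Y = 24X^5:
If X → X(1 + 0.41)
Then Y → Y · (1 + 0.41)^5
     ≈ Y · 5.5731

Percentage change = ((1 + 0.41)^5 − 1) × 100% ≈ 457.3%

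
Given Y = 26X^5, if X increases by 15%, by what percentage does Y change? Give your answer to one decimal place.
101.1%

For Y = 26X^5:
If X → X(1 + 0.15)
Then Y → Y · (1 + 0.15)^5
     ≈ Y · 2.0114

Percentage change = ((1 + 0.15)^5 − 1) × 100% ≈ 101.1%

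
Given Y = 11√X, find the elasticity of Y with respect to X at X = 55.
Elasticity = 1/2

Elasticity = (dY/dX) · (X/Y)

dY/dX = 11/(2·√X)
At X = 55: dY/dX = √55/10, Y = 11·√55

Elasticity = (√55/10) · (55 / (11·√55)) = 1/2

Interpretation: for a small percentage change in X, the percentage change in Y is approximately 0.50 times as large.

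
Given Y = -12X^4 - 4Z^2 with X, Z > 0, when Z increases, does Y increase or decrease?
Y decreases

Taking the partial derivative:
∂Y/∂Z = -8Z

∂Y/∂Z = -8Z < 0 (assuming positive values)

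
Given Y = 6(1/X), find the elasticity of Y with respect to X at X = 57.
Elasticity = -1

Elasticity = (dY/dX) · (X/Y)

dY/dX = -6/X²
At X = 57: dY/dX = -2/1083, Y = 2/19

Elasticity = (-2/1083) · (57 / (2/19)) = -1

Interpretation: for a small percentage change in X, the percentage change in Y is approximately -1.00 times as large.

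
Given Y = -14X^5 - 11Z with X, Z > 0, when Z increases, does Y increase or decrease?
Y decreases

Taking the partial derivative:
∂Y/∂Z = -11

∂Y/∂Z = -11 < 0 (assuming positive values)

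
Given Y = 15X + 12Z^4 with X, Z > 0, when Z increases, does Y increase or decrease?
Y increases

Taking the partial derivative:
∂Y/∂Z = 48Z^3

∂Y/∂Z = 48Z^3 > 0 (assuming positive values)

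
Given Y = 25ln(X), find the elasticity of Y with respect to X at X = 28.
Elasticity = 1/ln(28) ≈ 0.3001

Elasticity = (dY/dX) · (X/Y)

dY/dX = 25/X
At X = 28: dY/dX = 25/28, Y = 25·ln(28)

Elasticity = (25/28) · (28 / (25·ln(28))) = 1/ln(28) ≈ 0.3001

Interpretation: for a small percentage change in X, the percentage change in Y is approximately 0.30 times as large.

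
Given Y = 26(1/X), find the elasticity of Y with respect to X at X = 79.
Elasticity = -1

Elasticity = (dY/dX) · (X/Y)

dY/dX = -26/X²
At X = 79: dY/dX = -26/6241, Y = 26/79

Elasticity = (-26/6241) · (79 / (26/79)) = -1

Interpretation: for a small percentage change in X, the percentage change in Y is approximately -1.00 times as large.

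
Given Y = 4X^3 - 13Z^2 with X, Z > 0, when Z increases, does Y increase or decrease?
Y decreases

Taking the partial derivative:
∂Y/∂Z = -26Z

∂Y/∂Z = -26Z < 0 (assuming positive values)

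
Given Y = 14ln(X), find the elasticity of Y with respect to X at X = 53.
Elasticity = 1/ln(53) ≈ 0.2519

Elasticity = (dY/dX) · (X/Y)

dY/dX = 14/X
At X = 53: dY/dX = 14/53, Y = 14·ln(53)

Elasticity = (14/53) · (53 / (14·ln(53))) = 1/ln(53) ≈ 0.2519

Interpretation: for a small percentage change in X, the percentage change in Y is approximately 0.25 times as large.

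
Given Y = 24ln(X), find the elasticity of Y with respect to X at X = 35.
Elasticity = 1/ln(35) ≈ 0.2813

Elasticity = (dY/dX) · (X/Y)

dY/dX = 24/X
At X = 35: dY/dX = 24/35, Y = 24·ln(35)

Elasticity = (24/35) · (35 / (24·ln(35))) = 1/ln(35) ≈ 0.2813

Interpretation: for a small percentage change in X, the percentage change in Y is approximately 0.28 times as large.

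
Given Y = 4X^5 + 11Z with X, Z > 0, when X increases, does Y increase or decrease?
Y increases

Taking the partial derivative:
∂Y/∂X = 20X^4

∂Y/∂X = 20X^4 > 0 (assuming positive values)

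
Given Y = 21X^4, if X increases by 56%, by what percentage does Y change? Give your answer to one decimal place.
492.2%

For Y = 21X^4:
If X → X(1 + 0.56)
Then Y → Y · (1 + 0.56)^4
     ≈ Y · 5.9224

Percentage change = ((1 + 0.56)^4 − 1) × 100% ≈ 492.2%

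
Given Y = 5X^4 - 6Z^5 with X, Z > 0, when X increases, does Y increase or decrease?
Y increases

Taking the partial derivative:
∂Y/∂X = 20X^3

∂Y/∂X = 20X^3 > 0 (assuming positive values)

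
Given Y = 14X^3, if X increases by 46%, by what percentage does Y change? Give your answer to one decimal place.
211.2%

For Y = 14X^3:
If X → X(1 + 0.46)
Then Y → Y · (1 + 0.46)^3
     ≈ Y · 3.1121

Percentage change = ((1 + 0.46)^3 − 1) × 100% ≈ 211.2%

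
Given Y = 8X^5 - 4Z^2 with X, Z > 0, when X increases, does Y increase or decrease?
Y increases

Taking the partial derivative:
∂Y/∂X = 40X^4

∂Y/∂X = 40X^4 > 0 (assuming positive values)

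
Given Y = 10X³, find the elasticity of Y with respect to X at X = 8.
Elasticity = 3

Elasticity = (dY/dX) · (X/Y)

dY/dX = 30·X²
At X = 8: dY/dX = 1920, Y = 5120

Elasticity = 1920 · (8 / 5120) = 3

Interpretation: for a small percentage change in X, the percentage change in Y is approximately 3.00 times as large.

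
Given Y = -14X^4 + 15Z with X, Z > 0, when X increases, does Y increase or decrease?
Y decreases

Taking the partial derivative:
∂Y/∂X = -56X^3

∂Y/∂X = -56X^3 < 0 (assuming positive values)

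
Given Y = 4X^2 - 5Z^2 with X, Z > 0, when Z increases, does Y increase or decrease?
Y decreases

Taking the partial derivative:
∂Y/∂Z = -10Z

∂Y/∂Z = -10Z < 0 (assuming positive values)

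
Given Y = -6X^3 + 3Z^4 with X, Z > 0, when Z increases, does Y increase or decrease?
Y increases

Taking the partial derivative:
∂Y/∂Z = 12Z^3

∂Y/∂Z = 12Z^3 > 0 (assuming positive values)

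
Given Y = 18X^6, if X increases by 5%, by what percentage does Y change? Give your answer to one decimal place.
34.0%

For Y = 18X^6:
If X → X(1 + 0.05)
Then Y → Y · (1 + 0.05)^6
     ≈ Y · 1.3401

Percentage change = ((1 + 0.05)^6 − 1) × 100% ≈ 34.0%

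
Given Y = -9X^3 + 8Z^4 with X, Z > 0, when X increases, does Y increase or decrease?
Y decreases

Taking the partial derivative:
∂Y/∂X = -27X^2

∂Y/∂X = -27X^2 < 0 (assuming positive values)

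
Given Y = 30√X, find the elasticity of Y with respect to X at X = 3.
Elasticity = 1/2

Elasticity = (dY/dX) · (X/Y)

dY/dX = 15/√X
At X = 3: dY/dX = 5·√3, Y = 30·√3

Elasticity = (5·√3) · (3 / (30·√3)) = 1/2

Interpretation: for a small percentage change in X, the percentage change in Y is approximately 0.50 times as large.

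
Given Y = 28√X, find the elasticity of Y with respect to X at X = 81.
Elasticity = 1/2

Elasticity = (dY/dX) · (X/Y)

dY/dX = 14/√X
At X = 81: dY/dX = 14/9, Y = 252

Elasticity = (14/9) · (81 / 252) = 1/2

Interpretation: for a small percentage change in X, the percentage change in Y is approximately 0.50 times as large.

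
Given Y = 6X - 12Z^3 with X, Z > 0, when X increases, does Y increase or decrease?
Y increases

Taking the partial derivative:
∂Y/∂X = 6

∂Y/∂X = 6 > 0 (assuming positive values)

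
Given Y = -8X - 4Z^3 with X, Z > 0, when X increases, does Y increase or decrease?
Y decreases

Taking the partial derivative:
∂Y/∂X = -8

∂Y/∂X = -8 < 0 (assuming positive values)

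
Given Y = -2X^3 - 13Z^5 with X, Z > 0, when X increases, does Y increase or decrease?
Y decreases

Taking the partial derivative:
∂Y/∂X = -6X^2

∂Y/∂X = -6X^2 < 0 (assuming positive values)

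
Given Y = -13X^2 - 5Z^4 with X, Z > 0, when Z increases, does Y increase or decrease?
Y decreases

Taking the partial derivative:
∂Y/∂Z = -20Z^3

∂Y/∂Z = -20Z^3 < 0 (assuming positive values)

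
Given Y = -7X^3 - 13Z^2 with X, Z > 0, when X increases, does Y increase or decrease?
Y decreases

Taking the partial derivative:
∂Y/∂X = -21X^2

∂Y/∂X = -21X^2 < 0 (assuming positive values)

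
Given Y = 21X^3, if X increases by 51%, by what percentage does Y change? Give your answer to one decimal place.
244.3%

For Y = 21X^3:
If X → X(1 + 0.51)
Then Y → Y · (1 + 0.51)^3
     ≈ Y · 3.4430

Percentage change = ((1 + 0.51)^3 − 1) × 100% ≈ 244.3%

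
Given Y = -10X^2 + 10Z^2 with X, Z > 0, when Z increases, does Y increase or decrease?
Y increases

Taking the partial derivative:
∂Y/∂Z = 20Z

∂Y/∂Z = 20Z > 0 (assuming positive values)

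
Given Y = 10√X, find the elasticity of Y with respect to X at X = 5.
Elasticity = 1/2

Elasticity = (dY/dX) · (X/Y)

dY/dX = 5/√X
At X = 5: dY/dX = √5, Y = 10·√5

Elasticity = (√5) · (5 / (10·√5)) = 1/2

Interpretation: for a small percentage change in X, the percentage change in Y is approximately 0.50 times as large.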